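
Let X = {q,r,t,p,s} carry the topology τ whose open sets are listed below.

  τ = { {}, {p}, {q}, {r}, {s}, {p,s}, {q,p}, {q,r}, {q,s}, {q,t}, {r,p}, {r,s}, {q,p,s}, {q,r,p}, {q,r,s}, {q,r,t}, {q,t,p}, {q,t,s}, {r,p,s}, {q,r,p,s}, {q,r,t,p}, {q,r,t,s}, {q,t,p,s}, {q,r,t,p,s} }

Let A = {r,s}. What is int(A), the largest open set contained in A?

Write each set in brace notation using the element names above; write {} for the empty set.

U open, U⊆A: {}, {r}, {s}, {r,s}. int(A) = ⋃ = {r,s}

{r,s}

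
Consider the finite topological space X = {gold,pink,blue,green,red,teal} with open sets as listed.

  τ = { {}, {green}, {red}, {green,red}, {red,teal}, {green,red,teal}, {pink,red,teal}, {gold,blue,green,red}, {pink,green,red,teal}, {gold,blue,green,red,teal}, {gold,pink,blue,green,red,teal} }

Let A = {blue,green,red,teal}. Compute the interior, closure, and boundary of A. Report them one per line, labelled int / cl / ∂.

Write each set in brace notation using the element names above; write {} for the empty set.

opens ⊆ A: {}, {red}, {green}, {red,teal}, {green,red}, {green,red,teal}; union → int = {green,red,teal}
complement {gold,pink}; its interior {}; cl(A) = X∖{} = {gold,pink,blue,green,red,teal}
boundary = {gold,pink,blue,green,red,teal} ∖ {green,red,teal} = {gold,pink,blue}

int(A) = {green,red,teal}
cl(A)  = {gold,pink,blue,green,red,teal}
∂A     = {gold,pink,blue}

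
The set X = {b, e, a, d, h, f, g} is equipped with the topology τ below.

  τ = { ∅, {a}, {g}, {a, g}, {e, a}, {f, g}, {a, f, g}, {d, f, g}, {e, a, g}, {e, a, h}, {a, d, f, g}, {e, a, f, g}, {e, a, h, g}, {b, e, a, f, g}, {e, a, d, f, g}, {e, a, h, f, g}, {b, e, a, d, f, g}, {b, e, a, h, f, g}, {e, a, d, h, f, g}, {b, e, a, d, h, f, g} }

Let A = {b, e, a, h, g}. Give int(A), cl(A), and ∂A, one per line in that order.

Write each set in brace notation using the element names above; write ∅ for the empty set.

int(A) = {e, a, h, g}
cl(A)  = {b, e, a, d, h, f, g}
∂A     = {b, d, f}

U open, U⊆A: ∅, {a}, {g}, {e, a}, {a, g}, {e, a, h}, {e, a, g}, {e, a, h, g}. int(A) = ⋃ = {e, a, h, g}
X∖A={d, f}, int(X∖A)=∅, hence cl(A)={b, e, a, d, h, f, g}
∂A: remove int from cl → {b, d, f}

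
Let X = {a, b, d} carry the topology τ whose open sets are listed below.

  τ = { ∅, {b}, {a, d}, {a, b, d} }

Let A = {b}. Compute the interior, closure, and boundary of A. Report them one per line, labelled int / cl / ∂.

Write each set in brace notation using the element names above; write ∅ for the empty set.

int(A) = {b}
cl(A)  = {b}
∂A     = ∅

opens ⊆ A: ∅, {b}; union → int = {b}
complement {a, d}; its interior {a, d}; cl(A) = X∖{a, d} = {b}
boundary = {b} ∖ {b} = ∅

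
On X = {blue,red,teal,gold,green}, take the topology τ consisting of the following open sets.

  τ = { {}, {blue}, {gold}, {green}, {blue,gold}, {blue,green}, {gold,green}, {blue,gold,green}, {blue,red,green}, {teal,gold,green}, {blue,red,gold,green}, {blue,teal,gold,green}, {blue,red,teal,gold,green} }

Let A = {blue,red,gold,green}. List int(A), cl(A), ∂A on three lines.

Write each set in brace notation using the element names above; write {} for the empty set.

opens ⊆ A: {}, {gold}, {green}, {blue}, {gold,green}, {blue,gold}, {blue,green}, {blue,gold,green}, {blue,red,green}, {blue,red,gold,green}; union → int = {blue,red,gold,green}
complement {teal}; its interior {}; cl(A) = X∖{} = {blue,red,teal,gold,green}
boundary = {blue,red,teal,gold,green} ∖ {blue,red,gold,green} = {teal}

int(A) = {blue,red,gold,green}
cl(A)  = {blue,red,teal,gold,green}
∂A     = {teal}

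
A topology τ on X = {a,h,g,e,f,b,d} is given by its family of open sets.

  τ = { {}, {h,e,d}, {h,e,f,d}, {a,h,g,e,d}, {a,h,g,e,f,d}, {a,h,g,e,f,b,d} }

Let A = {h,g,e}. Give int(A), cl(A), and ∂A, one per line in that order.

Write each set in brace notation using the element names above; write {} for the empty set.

opens ⊆ A: {}; union → int = {}
complement {a,f,b,d}; its interior {}; cl(A) = X∖{} = {a,h,g,e,f,b,d}
boundary = {a,h,g,e,f,b,d} ∖ {} = {a,h,g,e,f,b,d}

int(A) = {}
cl(A)  = {a,h,g,e,f,b,d}
∂A     = {a,h,g,e,f,b,d}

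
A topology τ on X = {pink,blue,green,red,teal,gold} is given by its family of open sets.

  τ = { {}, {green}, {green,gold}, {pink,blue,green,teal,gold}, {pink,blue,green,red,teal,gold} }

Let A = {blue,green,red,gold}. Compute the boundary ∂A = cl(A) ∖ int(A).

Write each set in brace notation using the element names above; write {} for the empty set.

{pink,blue,red,teal}

interior: largest open inside A is {green,gold} (from {}, {green}, {green,gold})
cl via duality: int({pink,teal}) = {}, so X∖{} = {pink,blue,green,red,teal,gold}
cl∖int = {pink,blue,red,teal}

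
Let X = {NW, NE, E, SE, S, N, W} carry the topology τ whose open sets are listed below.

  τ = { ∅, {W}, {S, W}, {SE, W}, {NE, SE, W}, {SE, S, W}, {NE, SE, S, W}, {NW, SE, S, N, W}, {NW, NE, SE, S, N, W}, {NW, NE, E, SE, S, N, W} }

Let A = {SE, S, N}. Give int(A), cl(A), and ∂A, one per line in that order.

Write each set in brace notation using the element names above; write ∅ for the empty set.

int(A) = ∅
cl(A)  = {NW, NE, E, SE, S, N}
∂A     = {NW, NE, E, SE, S, N}

U open, U⊆A: ∅. int(A) = ⋃ = ∅
X∖A={NW, NE, E, W}, int(X∖A)={W}, hence cl(A)={NW, NE, E, SE, S, N}
∂A: remove int from cl → {NW, NE, E, SE, S, N}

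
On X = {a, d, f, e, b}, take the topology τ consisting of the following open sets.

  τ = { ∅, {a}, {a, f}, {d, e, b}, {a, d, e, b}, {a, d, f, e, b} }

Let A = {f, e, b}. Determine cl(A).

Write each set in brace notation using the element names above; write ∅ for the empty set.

{d, f, e, b}

X∖A={a, d}, int(X∖A)={a}, hence cl(A)={d, f, e, b}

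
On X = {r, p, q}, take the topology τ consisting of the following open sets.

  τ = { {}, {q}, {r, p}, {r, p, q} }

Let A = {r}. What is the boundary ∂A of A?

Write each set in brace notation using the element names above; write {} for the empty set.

{r, p}

interior: largest open inside A is {} (from {})
cl via duality: int({p, q}) = {q}, so X∖{q} = {r, p}
cl∖int = {r, p}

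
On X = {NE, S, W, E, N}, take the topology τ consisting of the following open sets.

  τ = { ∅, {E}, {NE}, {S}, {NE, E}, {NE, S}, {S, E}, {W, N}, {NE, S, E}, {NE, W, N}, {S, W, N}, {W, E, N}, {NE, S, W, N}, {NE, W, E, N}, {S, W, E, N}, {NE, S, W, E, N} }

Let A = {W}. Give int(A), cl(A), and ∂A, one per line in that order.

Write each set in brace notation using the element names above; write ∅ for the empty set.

int(A) = ∅
cl(A)  = {W, N}
∂A     = {W, N}

open subsets of A: ∅; so int(A) = ∅
closure: X∖int(X∖A) = X∖{NE, S, E} = {W, N}
∂A = {W, N} minus ∅ = {W, N}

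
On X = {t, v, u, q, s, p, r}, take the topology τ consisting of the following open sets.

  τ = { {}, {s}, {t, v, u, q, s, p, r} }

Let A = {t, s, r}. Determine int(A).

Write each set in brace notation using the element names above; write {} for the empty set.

{s}

U open, U⊆A: {}, {s}. int(A) = ⋃ = {s}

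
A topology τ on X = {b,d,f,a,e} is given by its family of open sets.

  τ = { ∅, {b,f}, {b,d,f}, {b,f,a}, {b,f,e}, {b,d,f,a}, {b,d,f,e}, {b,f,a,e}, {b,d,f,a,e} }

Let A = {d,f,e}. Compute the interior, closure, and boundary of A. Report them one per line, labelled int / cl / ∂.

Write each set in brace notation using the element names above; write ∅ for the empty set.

interior: largest open inside A is ∅ (from ∅)
cl via duality: int({b,a}) = ∅, so X∖∅ = {b,d,f,a,e}
cl∖int = {b,d,f,a,e}

int(A) = ∅
cl(A)  = {b,d,f,a,e}
∂A     = {b,d,f,a,e}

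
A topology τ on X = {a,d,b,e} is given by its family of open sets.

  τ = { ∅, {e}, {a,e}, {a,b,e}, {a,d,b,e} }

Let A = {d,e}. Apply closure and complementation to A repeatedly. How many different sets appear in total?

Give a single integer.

6

X∖A={a,b}, int(X∖A)=∅, hence cl(A)={a,d,b,e}
Orbit (k=closure, c=complement):
  1. A     = {d,e}
  2. kA    = {a,d,b,e}
  3. cA    = {a,b}
  4. ckA   = ∅
  5. kcA   = {a,d,b}
  6. ckcA  = {e}
(closed under both — stop)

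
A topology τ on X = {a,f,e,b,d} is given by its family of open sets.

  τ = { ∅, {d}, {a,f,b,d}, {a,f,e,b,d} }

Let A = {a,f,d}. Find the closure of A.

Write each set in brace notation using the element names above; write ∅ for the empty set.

complement {e,b}; its interior ∅; cl(A) = X∖∅ = {a,f,e,b,d}

{a,f,e,b,d}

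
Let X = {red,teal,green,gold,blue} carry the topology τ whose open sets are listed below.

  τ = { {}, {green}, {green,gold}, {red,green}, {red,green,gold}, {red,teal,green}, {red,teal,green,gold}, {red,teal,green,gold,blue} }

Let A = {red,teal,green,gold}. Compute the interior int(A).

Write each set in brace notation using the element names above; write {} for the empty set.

{red,teal,green,gold}

open subsets of A: {}, {green}, {green,gold}, {red,green}, {red,teal,green}, {red,green,gold}, {red,teal,green,gold}; so int(A) = {red,teal,green,gold}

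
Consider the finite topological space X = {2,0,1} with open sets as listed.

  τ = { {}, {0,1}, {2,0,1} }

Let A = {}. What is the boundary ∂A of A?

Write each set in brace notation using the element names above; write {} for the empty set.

{}

opens ⊆ A: {}; union → int = {}
complement {2,0,1}; its interior {2,0,1}; cl(A) = X∖{2,0,1} = {}
boundary = {} ∖ {} = {}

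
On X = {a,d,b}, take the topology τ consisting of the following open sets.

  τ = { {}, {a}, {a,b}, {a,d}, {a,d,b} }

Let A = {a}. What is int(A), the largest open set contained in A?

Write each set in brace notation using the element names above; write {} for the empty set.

interior: largest open inside A is {a} (from {}, {a})

{a}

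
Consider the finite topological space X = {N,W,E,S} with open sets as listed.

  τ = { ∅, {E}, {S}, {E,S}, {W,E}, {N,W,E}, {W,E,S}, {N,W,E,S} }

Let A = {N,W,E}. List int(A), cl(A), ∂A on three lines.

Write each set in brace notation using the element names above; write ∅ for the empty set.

int(A) = {N,W,E}
cl(A)  = {N,W,E}
∂A     = ∅

U open, U⊆A: ∅, {E}, {W,E}, {N,W,E}. int(A) = ⋃ = {N,W,E}
X∖A={S}, int(X∖A)={S}, hence cl(A)={N,W,E}
∂A: remove int from cl → ∅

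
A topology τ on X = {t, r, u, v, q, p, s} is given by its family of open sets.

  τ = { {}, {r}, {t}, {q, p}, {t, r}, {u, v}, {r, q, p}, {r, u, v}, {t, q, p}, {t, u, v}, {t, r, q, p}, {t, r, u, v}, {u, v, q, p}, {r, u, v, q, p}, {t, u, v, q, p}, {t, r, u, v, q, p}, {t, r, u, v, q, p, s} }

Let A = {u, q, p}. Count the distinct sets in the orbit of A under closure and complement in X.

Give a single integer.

10

complement {t, r, v, s}; its interior {t, r}; cl(A) = X∖{t, r} = {u, v, q, p, s}
With k = closure, c = complement:
  1. A     = {u, q, p}
  2. kA    = {u, v, q, p, s}
  3. cA    = {t, r, v, s}
  4. ckA   = {t, r}
  5. kcA   = {t, r, u, v, s}
  6. kckA  = {t, r, s}
  7. ckcA  = {q, p}
  8. ckckA = {u, v, q, p}
  9. kckcA = {q, p, s}
  10. ckckcA = {t, r, u, v}
k, c of each give nothing new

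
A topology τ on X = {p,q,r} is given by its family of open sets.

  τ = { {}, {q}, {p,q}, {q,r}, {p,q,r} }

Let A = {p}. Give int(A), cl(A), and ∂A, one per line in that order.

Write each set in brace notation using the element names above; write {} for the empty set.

int(A) = {}
cl(A)  = {p}
∂A     = {p}

interior: largest open inside A is {} (from {})
cl via duality: int({q,r}) = {q,r}, so X∖{q,r} = {p}
cl∖int = {p}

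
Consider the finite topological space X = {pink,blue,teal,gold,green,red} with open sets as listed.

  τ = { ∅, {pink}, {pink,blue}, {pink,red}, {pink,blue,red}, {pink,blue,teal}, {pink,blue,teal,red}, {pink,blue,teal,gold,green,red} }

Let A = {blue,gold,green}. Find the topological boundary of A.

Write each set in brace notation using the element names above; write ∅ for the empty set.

{blue,teal,gold,green}

interior: largest open inside A is ∅ (from ∅)
cl via duality: int({pink,teal,red}) = {pink,red}, so X∖{pink,red} = {blue,teal,gold,green}
cl∖int = {blue,teal,gold,green}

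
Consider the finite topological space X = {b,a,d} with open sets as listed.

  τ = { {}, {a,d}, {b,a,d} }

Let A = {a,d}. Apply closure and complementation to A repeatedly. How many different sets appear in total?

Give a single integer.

X∖A={b}, int(X∖A)={}, hence cl(A)={b,a,d}
Orbit (k=closure, c=complement):
  1. A     = {a,d}
  2. kA    = {b,a,d}
  3. cA    = {b}
  4. ckA   = {}
(closed under both — stop)

4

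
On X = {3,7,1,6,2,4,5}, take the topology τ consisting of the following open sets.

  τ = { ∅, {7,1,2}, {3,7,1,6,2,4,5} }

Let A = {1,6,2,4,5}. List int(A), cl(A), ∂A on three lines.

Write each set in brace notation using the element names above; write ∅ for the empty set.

int(A) = ∅
cl(A)  = {3,7,1,6,2,4,5}
∂A     = {3,7,1,6,2,4,5}

open subsets of A: ∅; so int(A) = ∅
closure: X∖int(X∖A) = X∖∅ = {3,7,1,6,2,4,5}
∂A = {3,7,1,6,2,4,5} minus ∅ = {3,7,1,6,2,4,5}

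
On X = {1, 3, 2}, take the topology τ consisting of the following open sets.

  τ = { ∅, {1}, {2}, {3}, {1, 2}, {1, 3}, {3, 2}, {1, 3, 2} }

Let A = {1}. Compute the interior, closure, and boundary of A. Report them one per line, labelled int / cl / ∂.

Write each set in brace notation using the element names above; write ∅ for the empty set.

int(A) = {1}
cl(A)  = {1}
∂A     = ∅

interior: largest open inside A is {1} (from ∅, {1})
cl via duality: int({3, 2}) = {3, 2}, so X∖{3, 2} = {1}
cl∖int = ∅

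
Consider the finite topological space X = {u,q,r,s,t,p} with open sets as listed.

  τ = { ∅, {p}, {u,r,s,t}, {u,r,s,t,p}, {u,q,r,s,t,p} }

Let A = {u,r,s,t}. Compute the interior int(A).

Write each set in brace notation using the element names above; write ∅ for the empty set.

{u,r,s,t}

open subsets of A: ∅, {u,r,s,t}; so int(A) = {u,r,s,t}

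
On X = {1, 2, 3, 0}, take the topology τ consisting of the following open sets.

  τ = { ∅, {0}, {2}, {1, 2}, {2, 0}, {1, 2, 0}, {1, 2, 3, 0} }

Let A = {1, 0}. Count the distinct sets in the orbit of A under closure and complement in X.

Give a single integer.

closure: X∖int(X∖A) = X∖{2} = {1, 3, 0}
Let k=closure and c=complement:
  1. A     = {1, 0}
  2. kA    = {1, 3, 0}
  3. cA    = {2, 3}
  4. ckA   = {2}
  5. kcA   = {1, 2, 3}
  6. ckcA  = {0}
  7. kckcA = {3, 0}
  8. ckckcA = {1, 2}
— saturated at 8

8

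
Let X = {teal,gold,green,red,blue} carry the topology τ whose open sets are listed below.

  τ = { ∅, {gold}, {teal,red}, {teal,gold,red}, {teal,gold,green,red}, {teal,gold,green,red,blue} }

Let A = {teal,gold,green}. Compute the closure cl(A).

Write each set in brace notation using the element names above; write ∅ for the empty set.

{teal,gold,green,red,blue}

cl via duality: int({red,blue}) = ∅, so X∖∅ = {teal,gold,green,red,blue}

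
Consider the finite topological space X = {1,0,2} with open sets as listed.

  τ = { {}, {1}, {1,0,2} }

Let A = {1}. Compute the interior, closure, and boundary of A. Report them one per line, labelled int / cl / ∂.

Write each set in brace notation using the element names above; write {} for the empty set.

int(A) = {1}
cl(A)  = {1,0,2}
∂A     = {0,2}

opens ⊆ A: {}, {1}; union → int = {1}
complement {0,2}; its interior {}; cl(A) = X∖{} = {1,0,2}
boundary = {1,0,2} ∖ {1} = {0,2}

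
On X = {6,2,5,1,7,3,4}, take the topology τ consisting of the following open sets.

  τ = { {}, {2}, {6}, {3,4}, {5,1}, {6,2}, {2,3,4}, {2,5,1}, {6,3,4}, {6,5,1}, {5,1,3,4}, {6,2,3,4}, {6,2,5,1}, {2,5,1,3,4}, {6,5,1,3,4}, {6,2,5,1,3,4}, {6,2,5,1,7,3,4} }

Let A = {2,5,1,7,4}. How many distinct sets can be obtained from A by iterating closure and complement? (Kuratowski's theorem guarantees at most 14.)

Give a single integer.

closure: X∖int(X∖A) = X∖{6} = {2,5,1,7,3,4}
Let k=closure and c=complement:
  1. A     = {2,5,1,7,4}
  2. kA    = {2,5,1,7,3,4}
  3. cA    = {6,3}
  4. ckA   = {6}
  5. kcA   = {6,7,3,4}
  6. kckA  = {6,7}
  7. ckcA  = {2,5,1}
  8. ckckA = {2,5,1,3,4}
  9. kckcA = {2,5,1,7}
  10. ckckcA = {6,3,4}
— saturated at 10

10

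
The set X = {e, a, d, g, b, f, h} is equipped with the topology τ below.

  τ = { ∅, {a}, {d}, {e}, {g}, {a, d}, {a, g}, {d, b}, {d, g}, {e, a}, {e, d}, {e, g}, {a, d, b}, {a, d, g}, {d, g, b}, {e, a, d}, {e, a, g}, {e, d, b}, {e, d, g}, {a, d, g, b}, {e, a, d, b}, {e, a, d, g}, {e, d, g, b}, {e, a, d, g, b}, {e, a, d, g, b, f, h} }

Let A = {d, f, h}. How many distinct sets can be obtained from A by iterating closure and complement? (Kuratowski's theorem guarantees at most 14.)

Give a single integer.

8

X∖A={e, a, g, b}, int(X∖A)={e, a, g}, hence cl(A)={d, b, f, h}
Orbit (k=closure, c=complement):
  1. A     = {d, f, h}
  2. kA    = {d, b, f, h}
  3. cA    = {e, a, g, b}
  4. ckA   = {e, a, g}
  5. kcA   = {e, a, g, b, f, h}
  6. kckA  = {e, a, g, f, h}
  7. ckcA  = {d}
  8. ckckA = {d, b}
(closed under both — stop)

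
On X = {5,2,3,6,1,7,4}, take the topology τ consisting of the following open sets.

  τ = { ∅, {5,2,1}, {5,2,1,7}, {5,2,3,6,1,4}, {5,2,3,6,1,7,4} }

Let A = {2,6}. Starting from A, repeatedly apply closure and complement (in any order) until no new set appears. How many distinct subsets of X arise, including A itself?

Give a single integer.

cl via duality: int({5,3,1,7,4}) = ∅, so X∖∅ = {5,2,3,6,1,7,4}
Write k for closure, c for complement:
  1. A     = {2,6}
  2. kA    = {5,2,3,6,1,7,4}
  3. cA    = {5,3,1,7,4}
  4. ckA   = ∅
applying k or c yields no new set

4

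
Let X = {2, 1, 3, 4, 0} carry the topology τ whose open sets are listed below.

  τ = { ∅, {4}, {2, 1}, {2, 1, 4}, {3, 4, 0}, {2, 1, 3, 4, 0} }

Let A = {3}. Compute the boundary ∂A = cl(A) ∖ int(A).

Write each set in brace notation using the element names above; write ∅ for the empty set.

interior: largest open inside A is ∅ (from ∅)
cl via duality: int({2, 1, 4, 0}) = {2, 1, 4}, so X∖{2, 1, 4} = {3, 0}
cl∖int = {3, 0}

{3, 0}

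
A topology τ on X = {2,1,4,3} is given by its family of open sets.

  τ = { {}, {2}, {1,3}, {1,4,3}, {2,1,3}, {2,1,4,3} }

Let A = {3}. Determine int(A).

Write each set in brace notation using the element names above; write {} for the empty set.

{}

U open, U⊆A: {}. int(A) = ⋃ = {}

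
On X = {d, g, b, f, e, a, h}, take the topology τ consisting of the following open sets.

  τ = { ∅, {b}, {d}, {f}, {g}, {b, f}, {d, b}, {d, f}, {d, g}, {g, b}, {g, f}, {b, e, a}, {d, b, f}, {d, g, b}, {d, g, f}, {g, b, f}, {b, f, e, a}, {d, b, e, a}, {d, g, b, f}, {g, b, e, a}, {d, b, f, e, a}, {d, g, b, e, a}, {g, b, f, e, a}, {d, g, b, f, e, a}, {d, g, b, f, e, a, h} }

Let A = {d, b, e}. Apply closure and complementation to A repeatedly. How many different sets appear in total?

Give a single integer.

X∖A={g, f, a, h}, int(X∖A)={g, f}, hence cl(A)={d, b, e, a, h}
Orbit (k=closure, c=complement):
  1. A     = {d, b, e}
  2. kA    = {d, b, e, a, h}
  3. cA    = {g, f, a, h}
  4. ckA   = {g, f}
  5. kcA   = {g, f, e, a, h}
  6. kckA  = {g, f, h}
  7. ckcA  = {d, b}
  8. ckckA = {d, b, e, a}
(closed under both — stop)

8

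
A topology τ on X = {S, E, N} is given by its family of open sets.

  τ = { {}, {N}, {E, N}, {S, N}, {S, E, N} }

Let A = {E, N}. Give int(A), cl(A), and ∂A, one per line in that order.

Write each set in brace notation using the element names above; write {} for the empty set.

open subsets of A: {}, {N}, {E, N}; so int(A) = {E, N}
closure: X∖int(X∖A) = X∖{} = {S, E, N}
∂A = {S, E, N} minus {E, N} = {S}

int(A) = {E, N}
cl(A)  = {S, E, N}
∂A     = {S}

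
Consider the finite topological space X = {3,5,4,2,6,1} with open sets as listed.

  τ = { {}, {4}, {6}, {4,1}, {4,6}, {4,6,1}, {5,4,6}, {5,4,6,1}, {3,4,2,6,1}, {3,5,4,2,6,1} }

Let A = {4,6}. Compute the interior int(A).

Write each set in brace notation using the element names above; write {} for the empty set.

interior: largest open inside A is {4,6} (from {}, {4}, {6}, {4,6})

{4,6}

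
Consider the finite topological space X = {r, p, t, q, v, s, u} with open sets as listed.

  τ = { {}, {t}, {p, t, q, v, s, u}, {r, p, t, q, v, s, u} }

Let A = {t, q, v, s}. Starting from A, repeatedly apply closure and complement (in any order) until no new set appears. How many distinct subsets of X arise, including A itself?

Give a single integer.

cl via duality: int({r, p, u}) = {}, so X∖{} = {r, p, t, q, v, s, u}
Write k for closure, c for complement:
  1. A     = {t, q, v, s}
  2. kA    = {r, p, t, q, v, s, u}
  3. cA    = {r, p, u}
  4. ckA   = {}
  5. kcA   = {r, p, q, v, s, u}
  6. ckcA  = {t}
applying k or c yields no new set

6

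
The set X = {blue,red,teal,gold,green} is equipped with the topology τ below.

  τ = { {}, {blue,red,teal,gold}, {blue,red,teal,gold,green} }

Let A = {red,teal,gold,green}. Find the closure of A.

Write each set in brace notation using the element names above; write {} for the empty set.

{blue,red,teal,gold,green}

cl via duality: int({blue}) = {}, so X∖{} = {blue,red,teal,gold,green}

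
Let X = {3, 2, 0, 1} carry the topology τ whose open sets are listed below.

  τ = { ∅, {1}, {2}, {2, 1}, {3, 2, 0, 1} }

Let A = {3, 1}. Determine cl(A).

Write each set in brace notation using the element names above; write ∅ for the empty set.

{3, 0, 1}

X∖A={2, 0}, int(X∖A)={2}, hence cl(A)={3, 0, 1}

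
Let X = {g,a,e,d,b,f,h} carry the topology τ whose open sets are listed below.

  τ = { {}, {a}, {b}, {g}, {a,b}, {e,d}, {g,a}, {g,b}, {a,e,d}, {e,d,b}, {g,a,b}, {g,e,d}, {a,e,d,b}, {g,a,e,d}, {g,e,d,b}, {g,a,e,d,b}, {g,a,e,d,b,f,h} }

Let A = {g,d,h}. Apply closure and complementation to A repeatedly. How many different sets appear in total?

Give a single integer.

10

X∖A={a,e,b,f}, int(X∖A)={a,b}, hence cl(A)={g,e,d,f,h}
Orbit (k=closure, c=complement):
  1. A     = {g,d,h}
  2. kA    = {g,e,d,f,h}
  3. cA    = {a,e,b,f}
  4. ckA   = {a,b}
  5. kcA   = {a,e,d,b,f,h}
  6. kckA  = {a,b,f,h}
  7. ckcA  = {g}
  8. ckckA = {g,e,d}
  9. kckcA = {g,f,h}
  10. ckckcA = {a,e,d,b}
(closed under both — stop)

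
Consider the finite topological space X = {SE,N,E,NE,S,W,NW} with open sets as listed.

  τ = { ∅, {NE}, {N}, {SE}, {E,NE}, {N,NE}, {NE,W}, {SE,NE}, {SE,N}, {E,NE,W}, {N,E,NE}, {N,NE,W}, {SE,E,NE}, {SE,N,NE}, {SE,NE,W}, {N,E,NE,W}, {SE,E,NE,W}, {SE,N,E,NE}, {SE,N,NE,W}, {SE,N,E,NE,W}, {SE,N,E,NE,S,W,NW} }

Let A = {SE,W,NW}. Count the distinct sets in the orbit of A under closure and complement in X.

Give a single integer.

8

X∖A={N,E,NE,S}, int(X∖A)={N,E,NE}, hence cl(A)={SE,S,W,NW}
Orbit (k=closure, c=complement):
  1. A     = {SE,W,NW}
  2. kA    = {SE,S,W,NW}
  3. cA    = {N,E,NE,S}
  4. ckA   = {N,E,NE}
  5. kcA   = {N,E,NE,S,W,NW}
  6. ckcA  = {SE}
  7. kckcA = {SE,S,NW}
  8. ckckcA = {N,E,NE,W}
(closed under both — stop)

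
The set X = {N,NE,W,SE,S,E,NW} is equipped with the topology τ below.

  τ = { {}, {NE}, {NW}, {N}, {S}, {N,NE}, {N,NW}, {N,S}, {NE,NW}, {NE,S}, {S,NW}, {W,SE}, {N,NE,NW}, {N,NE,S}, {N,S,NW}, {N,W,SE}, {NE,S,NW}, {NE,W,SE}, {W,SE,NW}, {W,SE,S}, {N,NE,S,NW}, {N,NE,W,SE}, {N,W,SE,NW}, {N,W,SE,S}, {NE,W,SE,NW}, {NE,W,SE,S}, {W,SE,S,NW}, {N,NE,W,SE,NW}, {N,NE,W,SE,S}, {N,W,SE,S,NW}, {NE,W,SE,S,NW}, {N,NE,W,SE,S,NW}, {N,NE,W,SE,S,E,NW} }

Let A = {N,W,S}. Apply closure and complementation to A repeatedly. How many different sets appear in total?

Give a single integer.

complement {NE,SE,E,NW}; its interior {NE,NW}; cl(A) = X∖{NE,NW} = {N,W,SE,S,E}
With k = closure, c = complement:
  1. A     = {N,W,S}
  2. kA    = {N,W,SE,S,E}
  3. cA    = {NE,SE,E,NW}
  4. ckA   = {NE,NW}
  5. kcA   = {NE,W,SE,E,NW}
  6. kckA  = {NE,E,NW}
  7. ckcA  = {N,S}
  8. ckckA = {N,W,SE,S}
  9. kckcA = {N,S,E}
  10. ckckcA = {NE,W,SE,NW}
k, c of each give nothing new

10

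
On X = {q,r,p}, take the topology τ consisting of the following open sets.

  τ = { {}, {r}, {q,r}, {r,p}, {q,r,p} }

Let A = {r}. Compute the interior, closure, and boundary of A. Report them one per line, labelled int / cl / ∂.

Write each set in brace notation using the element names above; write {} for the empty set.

int(A) = {r}
cl(A)  = {q,r,p}
∂A     = {q,p}

U open, U⊆A: {}, {r}. int(A) = ⋃ = {r}
X∖A={q,p}, int(X∖A)={}, hence cl(A)={q,r,p}
∂A: remove int from cl → {q,p}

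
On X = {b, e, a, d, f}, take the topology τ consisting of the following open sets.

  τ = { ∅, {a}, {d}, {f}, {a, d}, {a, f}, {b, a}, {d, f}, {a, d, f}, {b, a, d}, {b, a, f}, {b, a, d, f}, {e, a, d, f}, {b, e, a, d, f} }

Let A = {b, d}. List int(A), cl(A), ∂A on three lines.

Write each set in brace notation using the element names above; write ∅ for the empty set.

int(A) = {d}
cl(A)  = {b, e, d}
∂A     = {b, e}

open subsets of A: ∅, {d}; so int(A) = {d}
closure: X∖int(X∖A) = X∖{a, f} = {b, e, d}
∂A = {b, e, d} minus {d} = {b, e}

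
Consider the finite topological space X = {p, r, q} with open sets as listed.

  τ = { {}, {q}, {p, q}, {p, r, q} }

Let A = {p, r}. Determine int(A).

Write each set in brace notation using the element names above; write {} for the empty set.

{}

U open, U⊆A: {}. int(A) = ⋃ = {}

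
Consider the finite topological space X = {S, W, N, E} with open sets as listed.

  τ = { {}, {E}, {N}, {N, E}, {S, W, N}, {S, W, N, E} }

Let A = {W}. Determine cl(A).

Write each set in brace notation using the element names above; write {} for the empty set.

cl via duality: int({S, N, E}) = {N, E}, so X∖{N, E} = {S, W}

{S, W}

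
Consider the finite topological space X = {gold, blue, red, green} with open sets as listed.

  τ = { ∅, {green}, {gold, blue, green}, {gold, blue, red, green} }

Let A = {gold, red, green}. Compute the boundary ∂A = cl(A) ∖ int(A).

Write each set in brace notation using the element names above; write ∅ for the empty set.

open subsets of A: ∅, {green}; so int(A) = {green}
closure: X∖int(X∖A) = X∖∅ = {gold, blue, red, green}
∂A = {gold, blue, red, green} minus {green} = {gold, blue, red}

{gold, blue, red}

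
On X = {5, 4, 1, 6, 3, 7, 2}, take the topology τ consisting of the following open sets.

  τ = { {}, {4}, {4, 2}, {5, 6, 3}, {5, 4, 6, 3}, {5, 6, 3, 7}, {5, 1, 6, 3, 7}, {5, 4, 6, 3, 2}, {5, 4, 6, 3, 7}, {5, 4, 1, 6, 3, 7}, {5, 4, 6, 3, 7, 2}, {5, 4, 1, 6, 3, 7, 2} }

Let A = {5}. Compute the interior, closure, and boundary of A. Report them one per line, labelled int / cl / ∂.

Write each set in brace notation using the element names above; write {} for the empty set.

U open, U⊆A: {}. int(A) = ⋃ = {}
X∖A={4, 1, 6, 3, 7, 2}, int(X∖A)={4, 2}, hence cl(A)={5, 1, 6, 3, 7}
∂A: remove int from cl → {5, 1, 6, 3, 7}

int(A) = {}
cl(A)  = {5, 1, 6, 3, 7}
∂A     = {5, 1, 6, 3, 7}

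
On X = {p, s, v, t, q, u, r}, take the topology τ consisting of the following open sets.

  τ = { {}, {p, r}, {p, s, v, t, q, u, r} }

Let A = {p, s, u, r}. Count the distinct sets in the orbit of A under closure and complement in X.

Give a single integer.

6

complement {v, t, q}; its interior {}; cl(A) = X∖{} = {p, s, v, t, q, u, r}
With k = closure, c = complement:
  1. A     = {p, s, u, r}
  2. kA    = {p, s, v, t, q, u, r}
  3. cA    = {v, t, q}
  4. ckA   = {}
  5. kcA   = {s, v, t, q, u}
  6. ckcA  = {p, r}
k, c of each give nothing new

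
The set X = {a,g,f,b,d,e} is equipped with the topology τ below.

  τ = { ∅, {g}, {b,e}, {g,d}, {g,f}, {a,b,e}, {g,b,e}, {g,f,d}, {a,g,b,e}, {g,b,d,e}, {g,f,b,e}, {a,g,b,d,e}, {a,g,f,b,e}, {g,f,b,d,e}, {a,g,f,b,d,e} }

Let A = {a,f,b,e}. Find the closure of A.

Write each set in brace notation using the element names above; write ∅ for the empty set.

complement {g,d}; its interior {g,d}; cl(A) = X∖{g,d} = {a,f,b,e}

{a,f,b,e}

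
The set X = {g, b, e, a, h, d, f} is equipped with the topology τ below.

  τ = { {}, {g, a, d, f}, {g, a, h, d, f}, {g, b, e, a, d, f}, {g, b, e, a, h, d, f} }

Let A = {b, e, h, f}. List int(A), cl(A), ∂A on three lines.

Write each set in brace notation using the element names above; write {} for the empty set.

int(A) = {}
cl(A)  = {g, b, e, a, h, d, f}
∂A     = {g, b, e, a, h, d, f}

interior: largest open inside A is {} (from {})
cl via duality: int({g, a, d}) = {}, so X∖{} = {g, b, e, a, h, d, f}
cl∖int = {g, b, e, a, h, d, f}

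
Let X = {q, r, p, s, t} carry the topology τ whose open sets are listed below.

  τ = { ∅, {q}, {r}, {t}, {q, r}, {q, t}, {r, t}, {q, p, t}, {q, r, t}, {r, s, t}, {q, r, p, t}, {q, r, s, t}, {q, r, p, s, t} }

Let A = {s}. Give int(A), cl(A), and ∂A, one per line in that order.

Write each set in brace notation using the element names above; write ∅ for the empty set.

int(A) = ∅
cl(A)  = {s}
∂A     = {s}

open subsets of A: ∅; so int(A) = ∅
closure: X∖int(X∖A) = X∖{q, r, p, t} = {s}
∂A = {s} minus ∅ = {s}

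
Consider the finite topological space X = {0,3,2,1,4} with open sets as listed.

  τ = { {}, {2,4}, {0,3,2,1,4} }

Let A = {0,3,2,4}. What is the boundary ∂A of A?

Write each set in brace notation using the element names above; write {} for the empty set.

open subsets of A: {}, {2,4}; so int(A) = {2,4}
closure: X∖int(X∖A) = X∖{} = {0,3,2,1,4}
∂A = {0,3,2,1,4} minus {2,4} = {0,3,1}

{0,3,1}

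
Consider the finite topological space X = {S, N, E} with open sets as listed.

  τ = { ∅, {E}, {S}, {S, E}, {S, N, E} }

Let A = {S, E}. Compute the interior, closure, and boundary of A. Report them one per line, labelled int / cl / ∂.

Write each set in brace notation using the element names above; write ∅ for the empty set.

int(A) = {S, E}
cl(A)  = {S, N, E}
∂A     = {N}

interior: largest open inside A is {S, E} (from ∅, {E}, {S}, {S, E})
cl via duality: int({N}) = ∅, so X∖∅ = {S, N, E}
cl∖int = {N}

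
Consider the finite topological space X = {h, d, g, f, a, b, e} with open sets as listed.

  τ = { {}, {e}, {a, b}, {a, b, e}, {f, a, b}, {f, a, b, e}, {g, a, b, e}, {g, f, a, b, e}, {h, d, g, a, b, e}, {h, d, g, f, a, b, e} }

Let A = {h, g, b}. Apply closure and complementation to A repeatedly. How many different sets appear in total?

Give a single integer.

X∖A={d, f, a, e}, int(X∖A)={e}, hence cl(A)={h, d, g, f, a, b}
Orbit (k=closure, c=complement):
  1. A     = {h, g, b}
  2. kA    = {h, d, g, f, a, b}
  3. cA    = {d, f, a, e}
  4. ckA   = {e}
  5. kcA   = {h, d, g, f, a, b, e}
  6. kckA  = {h, d, g, e}
  7. ckcA  = {}
  8. ckckA = {f, a, b}
(closed under both — stop)

8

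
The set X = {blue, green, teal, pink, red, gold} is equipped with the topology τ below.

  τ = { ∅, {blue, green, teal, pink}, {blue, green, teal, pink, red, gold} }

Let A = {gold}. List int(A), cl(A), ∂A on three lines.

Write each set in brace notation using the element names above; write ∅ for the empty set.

int(A) = ∅
cl(A)  = {red, gold}
∂A     = {red, gold}

U open, U⊆A: ∅. int(A) = ⋃ = ∅
X∖A={blue, green, teal, pink, red}, int(X∖A)={blue, green, teal, pink}, hence cl(A)={red, gold}
∂A: remove int from cl → {red, gold}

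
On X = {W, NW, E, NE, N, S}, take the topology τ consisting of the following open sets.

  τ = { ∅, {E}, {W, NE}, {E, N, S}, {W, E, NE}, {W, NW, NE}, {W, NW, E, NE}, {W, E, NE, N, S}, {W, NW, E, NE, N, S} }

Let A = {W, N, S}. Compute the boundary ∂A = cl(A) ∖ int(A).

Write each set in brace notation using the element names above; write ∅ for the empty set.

{W, NW, NE, N, S}

open subsets of A: ∅; so int(A) = ∅
closure: X∖int(X∖A) = X∖{E} = {W, NW, NE, N, S}
∂A = {W, NW, NE, N, S} minus ∅ = {W, NW, NE, N, S}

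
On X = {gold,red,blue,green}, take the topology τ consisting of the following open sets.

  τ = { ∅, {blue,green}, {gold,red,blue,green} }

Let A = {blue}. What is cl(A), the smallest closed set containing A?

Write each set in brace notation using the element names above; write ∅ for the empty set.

cl via duality: int({gold,red,green}) = ∅, so X∖∅ = {gold,red,blue,green}

{gold,red,blue,green}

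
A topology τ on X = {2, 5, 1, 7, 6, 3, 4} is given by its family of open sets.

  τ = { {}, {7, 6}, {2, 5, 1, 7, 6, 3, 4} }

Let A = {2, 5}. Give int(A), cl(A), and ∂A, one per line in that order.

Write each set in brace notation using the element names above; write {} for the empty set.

interior: largest open inside A is {} (from {})
cl via duality: int({1, 7, 6, 3, 4}) = {7, 6}, so X∖{7, 6} = {2, 5, 1, 3, 4}
cl∖int = {2, 5, 1, 3, 4}

int(A) = {}
cl(A)  = {2, 5, 1, 3, 4}
∂A     = {2, 5, 1, 3, 4}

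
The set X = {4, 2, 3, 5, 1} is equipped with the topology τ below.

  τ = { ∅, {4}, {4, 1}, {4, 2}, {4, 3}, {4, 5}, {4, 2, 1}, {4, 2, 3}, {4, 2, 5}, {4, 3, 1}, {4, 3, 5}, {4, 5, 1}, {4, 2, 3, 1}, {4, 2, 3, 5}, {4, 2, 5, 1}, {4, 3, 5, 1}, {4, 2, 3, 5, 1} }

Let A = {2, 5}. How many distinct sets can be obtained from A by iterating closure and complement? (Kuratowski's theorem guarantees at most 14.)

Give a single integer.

closure: X∖int(X∖A) = X∖{4, 3, 1} = {2, 5}
Let k=closure and c=complement:
  1. A     = {2, 5}
  2. cA    = {4, 3, 1}
  3. kcA   = {4, 2, 3, 5, 1}
  4. ckcA  = ∅
— saturated at 4

4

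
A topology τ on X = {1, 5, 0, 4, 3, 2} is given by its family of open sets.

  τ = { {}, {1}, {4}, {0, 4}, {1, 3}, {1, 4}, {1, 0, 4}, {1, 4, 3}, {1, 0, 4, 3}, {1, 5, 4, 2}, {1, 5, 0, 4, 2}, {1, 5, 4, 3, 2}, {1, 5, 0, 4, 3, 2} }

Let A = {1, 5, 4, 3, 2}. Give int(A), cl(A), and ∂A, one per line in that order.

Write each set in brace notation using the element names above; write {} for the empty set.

interior: largest open inside A is {1, 5, 4, 3, 2} (from {}, {4}, {1}, {1, 3}, {1, 4}, {1, 4, 3}, {1, 5, 4, 2}, {1, 5, 4, 3, 2})
cl via duality: int({0}) = {}, so X∖{} = {1, 5, 0, 4, 3, 2}
cl∖int = {0}

int(A) = {1, 5, 4, 3, 2}
cl(A)  = {1, 5, 0, 4, 3, 2}
∂A     = {0}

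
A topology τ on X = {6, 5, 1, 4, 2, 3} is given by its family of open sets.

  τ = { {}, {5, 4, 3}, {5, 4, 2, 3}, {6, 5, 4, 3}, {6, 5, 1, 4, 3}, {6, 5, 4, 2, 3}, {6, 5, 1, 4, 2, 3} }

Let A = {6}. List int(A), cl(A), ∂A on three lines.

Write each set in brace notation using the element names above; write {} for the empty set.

interior: largest open inside A is {} (from {})
cl via duality: int({5, 1, 4, 2, 3}) = {5, 4, 2, 3}, so X∖{5, 4, 2, 3} = {6, 1}
cl∖int = {6, 1}

int(A) = {}
cl(A)  = {6, 1}
∂A     = {6, 1}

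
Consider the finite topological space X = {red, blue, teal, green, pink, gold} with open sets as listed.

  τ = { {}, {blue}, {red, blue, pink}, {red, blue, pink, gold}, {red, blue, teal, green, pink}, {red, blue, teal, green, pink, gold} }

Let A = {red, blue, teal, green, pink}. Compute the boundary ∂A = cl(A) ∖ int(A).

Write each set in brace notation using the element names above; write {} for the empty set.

{gold}

opens ⊆ A: {}, {blue}, {red, blue, pink}, {red, blue, teal, green, pink}; union → int = {red, blue, teal, green, pink}
complement {gold}; its interior {}; cl(A) = X∖{} = {red, blue, teal, green, pink, gold}
boundary = {red, blue, teal, green, pink, gold} ∖ {red, blue, teal, green, pink} = {gold}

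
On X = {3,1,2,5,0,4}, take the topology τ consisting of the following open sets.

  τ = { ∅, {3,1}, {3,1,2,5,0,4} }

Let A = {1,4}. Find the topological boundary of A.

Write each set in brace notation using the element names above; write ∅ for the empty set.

opens ⊆ A: ∅; union → int = ∅
complement {3,2,5,0}; its interior ∅; cl(A) = X∖∅ = {3,1,2,5,0,4}
boundary = {3,1,2,5,0,4} ∖ ∅ = {3,1,2,5,0,4}

{3,1,2,5,0,4}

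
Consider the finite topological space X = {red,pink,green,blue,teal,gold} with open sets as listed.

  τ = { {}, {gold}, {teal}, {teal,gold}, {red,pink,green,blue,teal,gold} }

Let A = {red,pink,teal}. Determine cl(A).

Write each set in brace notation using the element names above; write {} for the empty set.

X∖A={green,blue,gold}, int(X∖A)={gold}, hence cl(A)={red,pink,green,blue,teal}

{red,pink,green,blue,teal}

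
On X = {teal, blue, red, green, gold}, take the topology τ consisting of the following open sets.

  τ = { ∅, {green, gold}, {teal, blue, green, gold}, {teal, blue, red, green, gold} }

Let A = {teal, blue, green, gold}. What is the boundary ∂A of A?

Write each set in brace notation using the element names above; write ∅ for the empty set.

{red}

open subsets of A: ∅, {green, gold}, {teal, blue, green, gold}; so int(A) = {teal, blue, green, gold}
closure: X∖int(X∖A) = X∖∅ = {teal, blue, red, green, gold}
∂A = {teal, blue, red, green, gold} minus {teal, blue, green, gold} = {red}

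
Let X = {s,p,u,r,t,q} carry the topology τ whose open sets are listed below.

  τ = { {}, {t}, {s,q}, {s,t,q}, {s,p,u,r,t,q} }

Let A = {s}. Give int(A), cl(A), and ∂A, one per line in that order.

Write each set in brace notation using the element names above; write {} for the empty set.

int(A) = {}
cl(A)  = {s,p,u,r,q}
∂A     = {s,p,u,r,q}

open subsets of A: {}; so int(A) = {}
closure: X∖int(X∖A) = X∖{t} = {s,p,u,r,q}
∂A = {s,p,u,r,q} minus {} = {s,p,u,r,q}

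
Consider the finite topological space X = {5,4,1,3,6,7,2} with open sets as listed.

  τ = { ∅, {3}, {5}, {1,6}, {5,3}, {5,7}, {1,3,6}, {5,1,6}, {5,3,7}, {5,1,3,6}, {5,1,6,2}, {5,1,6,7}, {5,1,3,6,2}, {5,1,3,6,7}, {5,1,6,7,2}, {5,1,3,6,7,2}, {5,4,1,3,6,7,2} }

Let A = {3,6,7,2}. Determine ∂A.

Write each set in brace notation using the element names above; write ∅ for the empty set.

interior: largest open inside A is {3} (from ∅, {3})
cl via duality: int({5,4,1}) = {5}, so X∖{5} = {4,1,3,6,7,2}
cl∖int = {4,1,6,7,2}

{4,1,6,7,2}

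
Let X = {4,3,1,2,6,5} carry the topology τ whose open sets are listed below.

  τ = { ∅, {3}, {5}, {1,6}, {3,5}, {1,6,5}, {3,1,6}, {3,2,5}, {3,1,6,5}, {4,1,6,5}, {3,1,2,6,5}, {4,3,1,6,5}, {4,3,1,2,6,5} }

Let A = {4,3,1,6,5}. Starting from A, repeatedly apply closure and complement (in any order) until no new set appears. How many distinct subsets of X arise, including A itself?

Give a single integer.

cl via duality: int({2}) = ∅, so X∖∅ = {4,3,1,2,6,5}
Write k for closure, c for complement:
  1. A     = {4,3,1,6,5}
  2. kA    = {4,3,1,2,6,5}
  3. cA    = {2}
  4. ckA   = ∅
applying k or c yields no new set

4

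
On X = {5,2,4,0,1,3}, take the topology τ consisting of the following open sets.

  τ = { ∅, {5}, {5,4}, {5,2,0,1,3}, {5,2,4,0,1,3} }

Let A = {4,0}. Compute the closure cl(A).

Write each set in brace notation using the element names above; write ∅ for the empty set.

{2,4,0,1,3}

closure: X∖int(X∖A) = X∖{5} = {2,4,0,1,3}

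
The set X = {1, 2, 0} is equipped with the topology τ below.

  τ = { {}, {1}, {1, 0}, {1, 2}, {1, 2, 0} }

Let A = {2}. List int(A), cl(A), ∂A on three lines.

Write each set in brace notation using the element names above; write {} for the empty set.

interior: largest open inside A is {} (from {})
cl via duality: int({1, 0}) = {1, 0}, so X∖{1, 0} = {2}
cl∖int = {2}

int(A) = {}
cl(A)  = {2}
∂A     = {2}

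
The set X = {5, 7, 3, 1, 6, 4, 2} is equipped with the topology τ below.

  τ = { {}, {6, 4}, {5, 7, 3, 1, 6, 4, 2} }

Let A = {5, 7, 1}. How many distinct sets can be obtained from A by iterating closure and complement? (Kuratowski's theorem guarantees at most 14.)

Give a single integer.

6

cl via duality: int({3, 6, 4, 2}) = {6, 4}, so X∖{6, 4} = {5, 7, 3, 1, 2}
Write k for closure, c for complement:
  1. A     = {5, 7, 1}
  2. kA    = {5, 7, 3, 1, 2}
  3. cA    = {3, 6, 4, 2}
  4. ckA   = {6, 4}
  5. kcA   = {5, 7, 3, 1, 6, 4, 2}
  6. ckcA  = {}
applying k or c yields no new set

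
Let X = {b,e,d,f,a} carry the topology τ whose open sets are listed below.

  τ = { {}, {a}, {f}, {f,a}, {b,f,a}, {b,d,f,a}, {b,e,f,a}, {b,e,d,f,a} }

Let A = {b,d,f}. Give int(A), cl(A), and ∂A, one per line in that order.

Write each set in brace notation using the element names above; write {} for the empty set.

interior: largest open inside A is {f} (from {}, {f})
cl via duality: int({e,a}) = {a}, so X∖{a} = {b,e,d,f}
cl∖int = {b,e,d}

int(A) = {f}
cl(A)  = {b,e,d,f}
∂A     = {b,e,d}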